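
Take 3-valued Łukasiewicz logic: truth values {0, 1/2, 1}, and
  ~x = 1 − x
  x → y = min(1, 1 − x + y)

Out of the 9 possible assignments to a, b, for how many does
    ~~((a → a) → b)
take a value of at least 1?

a = 0, b = 0 ↦ 0  <
a = 0, b = 1/2 ↦ 1/2  <
a = 0, b = 1 ↦ 1  ≥
a = 1/2, b = 0 ↦ 0  <
a = 1/2, b = 1/2 ↦ 1/2  <
a = 1/2, b = 1 ↦ 1  ≥
a = 1, b = 0 ↦ 0  <
a = 1, b = 1/2 ↦ 1/2  <
a = 1, b = 1 ↦ 1  ≥
So 3 of the 9 assignments meet the threshold.

3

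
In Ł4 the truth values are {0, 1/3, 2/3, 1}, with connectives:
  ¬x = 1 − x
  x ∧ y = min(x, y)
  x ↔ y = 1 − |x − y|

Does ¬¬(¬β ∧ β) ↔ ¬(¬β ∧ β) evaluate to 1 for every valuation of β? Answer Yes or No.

Counterexample: take β = 0.
¬β = ¬0 = 1
¬β ∧ β = 1 ∧ 0 = 0
¬(¬β ∧ β) = ¬0 = 1
¬¬(¬β ∧ β) = ¬1 = 0
¬β = ¬0 = 1
¬β ∧ β = 1 ∧ 0 = 0
¬(¬β ∧ β) = ¬0 = 1
¬¬(¬β ∧ β) ↔ ¬(¬β ∧ β) = 0 ↔ 1 = 0
This gives 0 ≠ 1.

No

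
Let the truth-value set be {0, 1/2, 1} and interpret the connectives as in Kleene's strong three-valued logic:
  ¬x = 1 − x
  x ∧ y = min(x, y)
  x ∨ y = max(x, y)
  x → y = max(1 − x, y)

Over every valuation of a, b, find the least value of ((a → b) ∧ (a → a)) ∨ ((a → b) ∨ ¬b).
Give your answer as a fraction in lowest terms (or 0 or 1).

Take a = 1/2, b = 1/2:
a → b = 1/2 → 1/2 = 1/2
a → a = 1/2 → 1/2 = 1/2
(a → b) ∧ (a → a) = 1/2 ∧ 1/2 = 1/2
a → b = 1/2 → 1/2 = 1/2
¬b = ¬1/2 = 1/2
(a → b) ∨ ¬b = 1/2 ∨ 1/2 = 1/2
((a → b) ∧ (a → a)) ∨ ((a → b) ∨ ¬b) = 1/2 ∨ 1/2 = 1/2
No assignment yields a value below 1/2, so this is the minimum.

1/2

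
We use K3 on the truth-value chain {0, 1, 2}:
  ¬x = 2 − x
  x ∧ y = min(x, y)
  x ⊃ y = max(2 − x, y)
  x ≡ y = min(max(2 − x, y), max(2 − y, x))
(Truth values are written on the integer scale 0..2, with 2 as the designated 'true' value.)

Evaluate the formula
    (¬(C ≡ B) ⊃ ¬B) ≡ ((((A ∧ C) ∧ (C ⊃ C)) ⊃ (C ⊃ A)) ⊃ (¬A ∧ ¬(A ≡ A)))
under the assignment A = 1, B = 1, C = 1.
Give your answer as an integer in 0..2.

1

C ≡ B = 1 ≡ 1 = 1
¬(C ≡ B) = ¬1 = 1
¬B = ¬1 = 1
¬(C ≡ B) ⊃ ¬B = 1 ⊃ 1 = 1
A ∧ C = 1 ∧ 1 = 1
C ⊃ C = 1 ⊃ 1 = 1
(A ∧ C) ∧ (C ⊃ C) = 1 ∧ 1 = 1
C ⊃ A = 1 ⊃ 1 = 1
((A ∧ C) ∧ (C ⊃ C)) ⊃ (C ⊃ A) = 1 ⊃ 1 = 1
¬A = ¬1 = 1
A ≡ A = 1 ≡ 1 = 1
¬(A ≡ A) = ¬1 = 1
¬A ∧ ¬(A ≡ A) = 1 ∧ 1 = 1
(((A ∧ C) ∧ (C ⊃ C)) ⊃ (C ⊃ A)) ⊃ (¬A ∧ ¬(A ≡ A)) = 1 ⊃ 1 = 1
(¬(C ≡ B) ⊃ ¬B) ≡ ((((A ∧ C) ∧ (C ⊃ C)) ⊃ (C ⊃ A)) ⊃ (¬A ∧ ¬(A ≡ A))) = 1 ≡ 1 = 1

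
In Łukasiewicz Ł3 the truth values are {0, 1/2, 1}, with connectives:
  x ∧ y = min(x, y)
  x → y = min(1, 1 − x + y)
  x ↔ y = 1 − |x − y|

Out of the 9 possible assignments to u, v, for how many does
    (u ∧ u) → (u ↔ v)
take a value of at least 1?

u = 0, v = 0 ↦ 1  ≥
u = 0, v = 1/2 ↦ 1  ≥
u = 0, v = 1 ↦ 1  ≥
u = 1/2, v = 0 ↦ 1  ≥
u = 1/2, v = 1/2 ↦ 1  ≥
u = 1/2, v = 1 ↦ 1  ≥
u = 1, v = 0 ↦ 0  <
u = 1, v = 1/2 ↦ 1/2  <
u = 1, v = 1 ↦ 1  ≥
So 7 of the 9 assignments meet the threshold.

7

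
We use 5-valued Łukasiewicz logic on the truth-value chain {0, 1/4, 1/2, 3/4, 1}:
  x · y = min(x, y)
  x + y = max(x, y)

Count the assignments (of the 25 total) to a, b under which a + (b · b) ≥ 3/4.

value 1: 9 assignments (counts)
value 3/4: 7 assignments (counts)
value 1/2: 5 assignments
value 1/4: 3 assignments
value 0: 1 assignment
So 16 of the 25 assignments meet the threshold.

16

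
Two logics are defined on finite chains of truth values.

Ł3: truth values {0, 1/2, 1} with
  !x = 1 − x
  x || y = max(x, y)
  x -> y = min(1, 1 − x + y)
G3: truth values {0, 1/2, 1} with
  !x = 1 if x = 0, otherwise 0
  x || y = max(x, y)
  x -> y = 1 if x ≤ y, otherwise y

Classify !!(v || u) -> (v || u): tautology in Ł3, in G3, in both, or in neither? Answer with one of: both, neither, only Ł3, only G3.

only Ł3

In Ł3: every assignment gives 1 — tautology.
In G3: at u = 0, v = 1/2 the value is 1/2 — not a tautology.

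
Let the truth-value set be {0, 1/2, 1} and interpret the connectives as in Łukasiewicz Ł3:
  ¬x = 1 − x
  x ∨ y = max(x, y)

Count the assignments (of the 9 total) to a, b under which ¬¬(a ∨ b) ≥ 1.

a = 0, b = 0 ↦ 0  <
a = 0, b = 1/2 ↦ 1/2  <
a = 0, b = 1 ↦ 1  ≥
a = 1/2, b = 0 ↦ 1/2  <
a = 1/2, b = 1/2 ↦ 1/2  <
a = 1/2, b = 1 ↦ 1  ≥
a = 1, b = 0 ↦ 1  ≥
a = 1, b = 1/2 ↦ 1  ≥
a = 1, b = 1 ↦ 1  ≥
So 5 of the 9 assignments meet the threshold.

5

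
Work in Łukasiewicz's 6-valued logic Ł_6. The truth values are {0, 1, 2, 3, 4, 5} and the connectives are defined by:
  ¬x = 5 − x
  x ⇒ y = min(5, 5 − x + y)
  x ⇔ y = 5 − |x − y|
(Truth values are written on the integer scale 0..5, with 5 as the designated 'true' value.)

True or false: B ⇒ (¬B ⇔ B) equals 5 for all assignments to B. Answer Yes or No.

No

Counterexample: take B = 4.
¬B = ¬4 = 1
¬B ⇔ B = 1 ⇔ 4 = 2
B ⇒ (¬B ⇔ B) = 4 ⇒ 2 = 3
This gives 3 ≠ 5.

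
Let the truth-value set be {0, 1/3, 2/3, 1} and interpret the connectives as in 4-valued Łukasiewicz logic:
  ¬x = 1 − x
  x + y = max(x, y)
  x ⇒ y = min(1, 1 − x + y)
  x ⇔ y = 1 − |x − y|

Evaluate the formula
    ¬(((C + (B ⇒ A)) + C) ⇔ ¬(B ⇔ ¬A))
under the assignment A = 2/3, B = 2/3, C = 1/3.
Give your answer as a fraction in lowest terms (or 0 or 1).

2/3

B ⇒ A = 2/3 ⇒ 2/3 = 1
C + (B ⇒ A) = 1/3 + 1 = 1
(C + (B ⇒ A)) + C = 1 + 1/3 = 1
¬A = ¬2/3 = 1/3
B ⇔ ¬A = 2/3 ⇔ 1/3 = 2/3
¬(B ⇔ ¬A) = ¬2/3 = 1/3
((C + (B ⇒ A)) + C) ⇔ ¬(B ⇔ ¬A) = 1 ⇔ 1/3 = 1/3
¬(((C + (B ⇒ A)) + C) ⇔ ¬(B ⇔ ¬A)) = ¬1/3 = 2/3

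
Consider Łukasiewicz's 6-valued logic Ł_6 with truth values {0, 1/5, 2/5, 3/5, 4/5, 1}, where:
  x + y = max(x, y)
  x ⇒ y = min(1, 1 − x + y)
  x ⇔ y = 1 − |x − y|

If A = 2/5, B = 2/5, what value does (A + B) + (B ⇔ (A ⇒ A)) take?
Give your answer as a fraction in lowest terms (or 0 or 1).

A + B = 2/5 + 2/5 = 2/5
A ⇒ A = 2/5 ⇒ 2/5 = 1
B ⇔ (A ⇒ A) = 2/5 ⇔ 1 = 2/5
(A + B) + (B ⇔ (A ⇒ A)) = 2/5 + 2/5 = 2/5

2/5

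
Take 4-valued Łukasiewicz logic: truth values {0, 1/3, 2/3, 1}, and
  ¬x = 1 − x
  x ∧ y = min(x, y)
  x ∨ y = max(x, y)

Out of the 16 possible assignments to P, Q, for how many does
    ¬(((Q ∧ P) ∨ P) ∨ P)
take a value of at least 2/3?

P = 0, Q = 0 ↦ 1  ≥
P = 0, Q = 1/3 ↦ 1  ≥
P = 0, Q = 2/3 ↦ 1  ≥
P = 0, Q = 1 ↦ 1  ≥
P = 1/3, Q = 0 ↦ 2/3  ≥
P = 1/3, Q = 1/3 ↦ 2/3  ≥
P = 1/3, Q = 2/3 ↦ 2/3  ≥
P = 1/3, Q = 1 ↦ 2/3  ≥
P = 2/3, Q = 0 ↦ 1/3  <
P = 2/3, Q = 1/3 ↦ 1/3  <
P = 2/3, Q = 2/3 ↦ 1/3  <
P = 2/3, Q = 1 ↦ 1/3  <
P = 1, Q = 0 ↦ 0  <
P = 1, Q = 1/3 ↦ 0  <
P = 1, Q = 2/3 ↦ 0  <
P = 1, Q = 1 ↦ 0  <
So 8 of the 16 assignments meet the threshold.

8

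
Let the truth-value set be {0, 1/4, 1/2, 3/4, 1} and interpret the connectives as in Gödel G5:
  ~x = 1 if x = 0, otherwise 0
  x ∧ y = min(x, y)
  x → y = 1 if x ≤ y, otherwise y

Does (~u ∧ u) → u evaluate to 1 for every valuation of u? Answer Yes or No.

Yes

u = 0 ↦ 1
u = 1/4 ↦ 1
u = 1/2 ↦ 1
u = 3/4 ↦ 1
u = 1 ↦ 1
Every assignment gives a value ≥ 1.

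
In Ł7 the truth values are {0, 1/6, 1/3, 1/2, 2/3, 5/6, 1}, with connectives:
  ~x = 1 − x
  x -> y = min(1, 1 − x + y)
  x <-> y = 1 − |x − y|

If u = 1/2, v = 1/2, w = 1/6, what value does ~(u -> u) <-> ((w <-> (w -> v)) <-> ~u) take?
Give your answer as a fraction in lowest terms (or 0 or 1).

1/3

u -> u = 1/2 -> 1/2 = 1
~(u -> u) = ~1 = 0
w -> v = 1/6 -> 1/2 = 1
w <-> (w -> v) = 1/6 <-> 1 = 1/6
~u = ~1/2 = 1/2
(w <-> (w -> v)) <-> ~u = 1/6 <-> 1/2 = 2/3
~(u -> u) <-> ((w <-> (w -> v)) <-> ~u) = 0 <-> 2/3 = 1/3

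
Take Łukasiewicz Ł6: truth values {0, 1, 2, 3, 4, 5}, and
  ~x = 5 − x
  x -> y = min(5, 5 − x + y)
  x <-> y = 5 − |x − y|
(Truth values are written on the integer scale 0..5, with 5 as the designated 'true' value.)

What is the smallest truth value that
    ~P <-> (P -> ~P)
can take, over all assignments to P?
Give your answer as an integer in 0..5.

Take P = 2:
~P = ~2 = 3
~P = ~2 = 3
P -> ~P = 2 -> 3 = 5
~P <-> (P -> ~P) = 3 <-> 5 = 3
No assignment yields a value below 3, so this is the minimum.

3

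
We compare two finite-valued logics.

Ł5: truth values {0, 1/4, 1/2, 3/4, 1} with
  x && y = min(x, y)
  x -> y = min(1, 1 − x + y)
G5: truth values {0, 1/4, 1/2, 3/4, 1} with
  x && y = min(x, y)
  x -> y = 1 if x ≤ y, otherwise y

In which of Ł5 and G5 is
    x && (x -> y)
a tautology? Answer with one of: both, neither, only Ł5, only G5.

In Ł5: at x = 0, y = 0 the value is 0 — not a tautology.
In G5: at x = 0, y = 0 the value is 0 — not a tautology.

neither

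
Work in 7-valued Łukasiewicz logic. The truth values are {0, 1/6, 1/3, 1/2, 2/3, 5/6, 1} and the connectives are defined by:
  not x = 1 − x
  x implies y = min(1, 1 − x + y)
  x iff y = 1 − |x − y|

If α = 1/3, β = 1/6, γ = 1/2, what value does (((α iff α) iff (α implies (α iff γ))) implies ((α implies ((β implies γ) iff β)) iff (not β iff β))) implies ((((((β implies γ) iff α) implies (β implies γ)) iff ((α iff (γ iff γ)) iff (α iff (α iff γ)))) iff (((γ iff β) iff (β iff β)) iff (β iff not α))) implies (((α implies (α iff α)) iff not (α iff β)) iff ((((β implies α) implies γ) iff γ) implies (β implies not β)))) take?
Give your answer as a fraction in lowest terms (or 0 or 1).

2/3

α iff α = 1/3 iff 1/3 = 1
α iff γ = 1/3 iff 1/2 = 5/6
α implies (α iff γ) = 1/3 implies 5/6 = 1
(α iff α) iff (α implies (α iff γ)) = 1 iff 1 = 1
β implies γ = 1/6 implies 1/2 = 1
(β implies γ) iff β = 1 iff 1/6 = 1/6
α implies ((β implies γ) iff β) = 1/3 implies 1/6 = 5/6
not β = not 1/6 = 5/6
not β iff β = 5/6 iff 1/6 = 1/3
(α implies ((β implies γ) iff β)) iff (not β iff β) = 5/6 iff 1/3 = 1/2
((α iff α) iff (α implies (α iff γ))) implies ((α implies ((β implies γ) iff β)) iff (not β iff β)) = 1 implies 1/2 = 1/2
β implies γ = 1/6 implies 1/2 = 1
(β implies γ) iff α = 1 iff 1/3 = 1/3
β implies γ = 1/6 implies 1/2 = 1
((β implies γ) iff α) implies (β implies γ) = 1/3 implies 1 = 1
γ iff γ = 1/2 iff 1/2 = 1
α iff (γ iff γ) = 1/3 iff 1 = 1/3
α iff γ = 1/3 iff 1/2 = 5/6
α iff (α iff γ) = 1/3 iff 5/6 = 1/2
(α iff (γ iff γ)) iff (α iff (α iff γ)) = 1/3 iff 1/2 = 5/6
(((β implies γ) iff α) implies (β implies γ)) iff ((α iff (γ iff γ)) iff (α iff (α iff γ))) = 1 iff 5/6 = 5/6
γ iff β = 1/2 iff 1/6 = 2/3
β iff β = 1/6 iff 1/6 = 1
(γ iff β) iff (β iff β) = 2/3 iff 1 = 2/3
not α = not 1/3 = 2/3
β iff not α = 1/6 iff 2/3 = 1/2
((γ iff β) iff (β iff β)) iff (β iff not α) = 2/3 iff 1/2 = 5/6
((((β implies γ) iff α) implies (β implies γ)) iff ((α iff (γ iff γ)) iff (α iff (α iff γ)))) iff (((γ iff β) iff (β iff β)) iff (β iff not α)) = 5/6 iff 5/6 = 1
α iff α = 1/3 iff 1/3 = 1
α implies (α iff α) = 1/3 implies 1 = 1
α iff β = 1/3 iff 1/6 = 5/6
not (α iff β) = not 5/6 = 1/6
(α implies (α iff α)) iff not (α iff β) = 1 iff 1/6 = 1/6
β implies α = 1/6 implies 1/3 = 1
(β implies α) implies γ = 1 implies 1/2 = 1/2
((β implies α) implies γ) iff γ = 1/2 iff 1/2 = 1
not β = not 1/6 = 5/6
β implies not β = 1/6 implies 5/6 = 1
(((β implies α) implies γ) iff γ) implies (β implies not β) = 1 implies 1 = 1
((α implies (α iff α)) iff not (α iff β)) iff ((((β implies α) implies γ) iff γ) implies (β implies not β)) = 1/6 iff 1 = 1/6
(((((β implies γ) iff α) implies (β implies γ)) iff ((α iff (γ iff γ)) iff (α iff (α iff γ)))) iff (((γ iff β) iff (β iff β)) iff (β iff not α))) implies (((α implies (α iff α)) iff not (α iff β)) iff ((((β implies α) implies γ) iff γ) implies (β implies not β))) = 1 implies 1/6 = 1/6
(((α iff α) iff (α implies (α iff γ))) implies ((α implies ((β implies γ) iff β)) iff (not β iff β))) implies ((((((β implies γ) iff α) implies (β implies γ)) iff ((α iff (γ iff γ)) iff (α iff (α iff γ)))) iff (((γ iff β) iff (β iff β)) iff (β iff not α))) implies (((α implies (α iff α)) iff not (α iff β)) iff ((((β implies α) implies γ) iff γ) implies (β implies not β)))) = 1/2 implies 1/6 = 2/3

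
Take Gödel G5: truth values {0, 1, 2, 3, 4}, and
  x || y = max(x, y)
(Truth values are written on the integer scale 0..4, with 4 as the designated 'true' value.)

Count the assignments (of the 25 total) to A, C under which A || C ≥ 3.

value 4: 9 assignments (counts)
value 3: 7 assignments (counts)
value 2: 5 assignments
value 1: 3 assignments
value 0: 1 assignment
So 16 of the 25 assignments meet the threshold.

16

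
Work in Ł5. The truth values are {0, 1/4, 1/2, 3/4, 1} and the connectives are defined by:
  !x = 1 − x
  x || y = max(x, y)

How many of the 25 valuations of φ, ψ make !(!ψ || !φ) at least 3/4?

4

value 1: 1 assignment (counts)
value 3/4: 3 assignments (counts)
value 1/2: 5 assignments
value 1/4: 7 assignments
value 0: 9 assignments
So 4 of the 25 assignments meet the threshold.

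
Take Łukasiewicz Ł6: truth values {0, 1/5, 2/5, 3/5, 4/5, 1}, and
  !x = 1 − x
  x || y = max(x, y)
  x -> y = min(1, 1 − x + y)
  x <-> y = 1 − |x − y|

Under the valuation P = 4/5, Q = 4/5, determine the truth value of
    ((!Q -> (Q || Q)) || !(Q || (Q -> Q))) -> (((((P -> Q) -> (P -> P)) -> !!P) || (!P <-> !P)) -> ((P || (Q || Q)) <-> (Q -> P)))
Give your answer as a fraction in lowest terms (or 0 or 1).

4/5

!Q = !4/5 = 1/5
Q || Q = 4/5 || 4/5 = 4/5
!Q -> (Q || Q) = 1/5 -> 4/5 = 1
Q -> Q = 4/5 -> 4/5 = 1
Q || (Q -> Q) = 4/5 || 1 = 1
!(Q || (Q -> Q)) = !1 = 0
(!Q -> (Q || Q)) || !(Q || (Q -> Q)) = 1 || 0 = 1
P -> Q = 4/5 -> 4/5 = 1
P -> P = 4/5 -> 4/5 = 1
(P -> Q) -> (P -> P) = 1 -> 1 = 1
!P = !4/5 = 1/5
!!P = !1/5 = 4/5
((P -> Q) -> (P -> P)) -> !!P = 1 -> 4/5 = 4/5
!P = !4/5 = 1/5
!P = !4/5 = 1/5
!P <-> !P = 1/5 <-> 1/5 = 1
(((P -> Q) -> (P -> P)) -> !!P) || (!P <-> !P) = 4/5 || 1 = 1
Q || Q = 4/5 || 4/5 = 4/5
P || (Q || Q) = 4/5 || 4/5 = 4/5
Q -> P = 4/5 -> 4/5 = 1
(P || (Q || Q)) <-> (Q -> P) = 4/5 <-> 1 = 4/5
((((P -> Q) -> (P -> P)) -> !!P) || (!P <-> !P)) -> ((P || (Q || Q)) <-> (Q -> P)) = 1 -> 4/5 = 4/5
((!Q -> (Q || Q)) || !(Q || (Q -> Q))) -> (((((P -> Q) -> (P -> P)) -> !!P) || (!P <-> !P)) -> ((P || (Q || Q)) <-> (Q -> P))) = 1 -> 4/5 = 4/5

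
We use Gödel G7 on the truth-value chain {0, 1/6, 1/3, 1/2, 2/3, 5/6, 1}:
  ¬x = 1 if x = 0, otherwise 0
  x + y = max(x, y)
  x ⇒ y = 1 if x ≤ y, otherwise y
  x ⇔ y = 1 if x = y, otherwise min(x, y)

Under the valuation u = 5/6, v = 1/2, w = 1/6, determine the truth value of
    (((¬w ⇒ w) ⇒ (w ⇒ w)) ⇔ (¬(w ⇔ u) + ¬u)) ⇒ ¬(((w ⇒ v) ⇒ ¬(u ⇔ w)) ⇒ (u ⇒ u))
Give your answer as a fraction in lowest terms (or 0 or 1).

¬w = ¬1/6 = 0
¬w ⇒ w = 0 ⇒ 1/6 = 1
w ⇒ w = 1/6 ⇒ 1/6 = 1
(¬w ⇒ w) ⇒ (w ⇒ w) = 1 ⇒ 1 = 1
w ⇔ u = 1/6 ⇔ 5/6 = 1/6
¬(w ⇔ u) = ¬1/6 = 0
¬u = ¬5/6 = 0
¬(w ⇔ u) + ¬u = 0 + 0 = 0
((¬w ⇒ w) ⇒ (w ⇒ w)) ⇔ (¬(w ⇔ u) + ¬u) = 1 ⇔ 0 = 0
w ⇒ v = 1/6 ⇒ 1/2 = 1
u ⇔ w = 5/6 ⇔ 1/6 = 1/6
¬(u ⇔ w) = ¬1/6 = 0
(w ⇒ v) ⇒ ¬(u ⇔ w) = 1 ⇒ 0 = 0
u ⇒ u = 5/6 ⇒ 5/6 = 1
((w ⇒ v) ⇒ ¬(u ⇔ w)) ⇒ (u ⇒ u) = 0 ⇒ 1 = 1
¬(((w ⇒ v) ⇒ ¬(u ⇔ w)) ⇒ (u ⇒ u)) = ¬1 = 0
(((¬w ⇒ w) ⇒ (w ⇒ w)) ⇔ (¬(w ⇔ u) + ¬u)) ⇒ ¬(((w ⇒ v) ⇒ ¬(u ⇔ w)) ⇒ (u ⇒ u)) = 0 ⇒ 0 = 1

1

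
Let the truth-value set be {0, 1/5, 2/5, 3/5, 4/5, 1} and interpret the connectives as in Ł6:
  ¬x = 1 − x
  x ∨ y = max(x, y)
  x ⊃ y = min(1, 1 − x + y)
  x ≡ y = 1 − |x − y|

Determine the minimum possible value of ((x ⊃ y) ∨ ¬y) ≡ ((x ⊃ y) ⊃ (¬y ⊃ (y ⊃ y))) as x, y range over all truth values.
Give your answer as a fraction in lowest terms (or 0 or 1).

Take x = 4/5, y = 2/5:
x ⊃ y = 4/5 ⊃ 2/5 = 3/5
¬y = ¬2/5 = 3/5
(x ⊃ y) ∨ ¬y = 3/5 ∨ 3/5 = 3/5
x ⊃ y = 4/5 ⊃ 2/5 = 3/5
¬y = ¬2/5 = 3/5
y ⊃ y = 2/5 ⊃ 2/5 = 1
¬y ⊃ (y ⊃ y) = 3/5 ⊃ 1 = 1
(x ⊃ y) ⊃ (¬y ⊃ (y ⊃ y)) = 3/5 ⊃ 1 = 1
((x ⊃ y) ∨ ¬y) ≡ ((x ⊃ y) ⊃ (¬y ⊃ (y ⊃ y))) = 3/5 ≡ 1 = 3/5
No assignment yields a value below 3/5, so this is the minimum.

3/5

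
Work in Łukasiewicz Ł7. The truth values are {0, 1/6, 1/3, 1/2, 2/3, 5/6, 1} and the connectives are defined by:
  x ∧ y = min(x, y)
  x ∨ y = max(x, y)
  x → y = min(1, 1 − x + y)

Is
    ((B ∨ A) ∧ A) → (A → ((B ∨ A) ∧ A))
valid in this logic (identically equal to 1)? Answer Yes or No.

Yes

At A = 1/2, B = 0, for instance:
B ∨ A = 0 ∨ 1/2 = 1/2
(B ∨ A) ∧ A = 1/2 ∧ 1/2 = 1/2
A → ((B ∨ A) ∧ A) = 1/2 → 1/2 = 1
((B ∨ A) ∧ A) → (A → ((B ∨ A) ∧ A)) = 1/2 → 1 = 1
and checking the remaining 48 assignments likewise gives ≥ 1 in every case.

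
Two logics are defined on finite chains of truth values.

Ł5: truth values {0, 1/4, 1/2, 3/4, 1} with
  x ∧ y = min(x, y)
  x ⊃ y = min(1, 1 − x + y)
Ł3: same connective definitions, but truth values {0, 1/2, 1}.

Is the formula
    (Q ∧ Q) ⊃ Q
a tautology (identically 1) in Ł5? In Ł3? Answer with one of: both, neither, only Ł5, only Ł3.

In Ł5: every assignment gives 1 — tautology.
In Ł3: every assignment gives 1 — tautology.

both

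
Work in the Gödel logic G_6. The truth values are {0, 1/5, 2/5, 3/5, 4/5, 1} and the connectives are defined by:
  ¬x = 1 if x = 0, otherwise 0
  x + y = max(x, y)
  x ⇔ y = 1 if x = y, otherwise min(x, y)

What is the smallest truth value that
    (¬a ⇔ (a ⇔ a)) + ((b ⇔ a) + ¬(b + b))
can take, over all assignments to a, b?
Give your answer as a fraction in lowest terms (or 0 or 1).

1/5

Take a = 1/5, b = 2/5:
¬a = ¬1/5 = 0
a ⇔ a = 1/5 ⇔ 1/5 = 1
¬a ⇔ (a ⇔ a) = 0 ⇔ 1 = 0
b ⇔ a = 2/5 ⇔ 1/5 = 1/5
b + b = 2/5 + 2/5 = 2/5
¬(b + b) = ¬2/5 = 0
(b ⇔ a) + ¬(b + b) = 1/5 + 0 = 1/5
(¬a ⇔ (a ⇔ a)) + ((b ⇔ a) + ¬(b + b)) = 0 + 1/5 = 1/5
No assignment yields a value below 1/5, so this is the minimum.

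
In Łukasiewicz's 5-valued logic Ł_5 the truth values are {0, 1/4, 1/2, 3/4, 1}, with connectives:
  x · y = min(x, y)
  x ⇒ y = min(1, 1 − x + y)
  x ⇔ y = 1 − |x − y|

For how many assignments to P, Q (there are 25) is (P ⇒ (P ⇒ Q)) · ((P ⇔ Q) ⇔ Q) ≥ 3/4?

value 1: 3 assignments (counts)
value 3/4: 7 assignments (counts)
value 1/2: 8 assignments
value 1/4: 4 assignments
value 0: 3 assignments
So 10 of the 25 assignments meet the threshold.

10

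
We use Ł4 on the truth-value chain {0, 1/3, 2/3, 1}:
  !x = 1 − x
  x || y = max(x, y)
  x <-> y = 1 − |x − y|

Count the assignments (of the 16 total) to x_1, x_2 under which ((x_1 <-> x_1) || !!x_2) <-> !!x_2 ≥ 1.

x_1 = 0, x_2 = 0 ↦ 0  <
x_1 = 0, x_2 = 1/3 ↦ 1/3  <
x_1 = 0, x_2 = 2/3 ↦ 2/3  <
x_1 = 0, x_2 = 1 ↦ 1  ≥
x_1 = 1/3, x_2 = 0 ↦ 0  <
x_1 = 1/3, x_2 = 1/3 ↦ 1/3  <
x_1 = 1/3, x_2 = 2/3 ↦ 2/3  <
x_1 = 1/3, x_2 = 1 ↦ 1  ≥
x_1 = 2/3, x_2 = 0 ↦ 0  <
x_1 = 2/3, x_2 = 1/3 ↦ 1/3  <
x_1 = 2/3, x_2 = 2/3 ↦ 2/3  <
x_1 = 2/3, x_2 = 1 ↦ 1  ≥
x_1 = 1, x_2 = 0 ↦ 0  <
x_1 = 1, x_2 = 1/3 ↦ 1/3  <
x_1 = 1, x_2 = 2/3 ↦ 2/3  <
x_1 = 1, x_2 = 1 ↦ 1  ≥
So 4 of the 16 assignments meet the threshold.

4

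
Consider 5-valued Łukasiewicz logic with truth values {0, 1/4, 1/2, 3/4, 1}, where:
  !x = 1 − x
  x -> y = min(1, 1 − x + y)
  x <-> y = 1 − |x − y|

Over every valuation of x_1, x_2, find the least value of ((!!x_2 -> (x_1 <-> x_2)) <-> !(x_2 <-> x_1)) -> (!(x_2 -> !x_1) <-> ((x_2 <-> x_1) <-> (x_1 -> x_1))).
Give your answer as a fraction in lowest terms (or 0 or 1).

Take x_1 = 1/4, x_2 = 3/4:
!x_2 = !3/4 = 1/4
!!x_2 = !1/4 = 3/4
x_1 <-> x_2 = 1/4 <-> 3/4 = 1/2
!!x_2 -> (x_1 <-> x_2) = 3/4 -> 1/2 = 3/4
x_2 <-> x_1 = 3/4 <-> 1/4 = 1/2
!(x_2 <-> x_1) = !1/2 = 1/2
(!!x_2 -> (x_1 <-> x_2)) <-> !(x_2 <-> x_1) = 3/4 <-> 1/2 = 3/4
!x_1 = !1/4 = 3/4
x_2 -> !x_1 = 3/4 -> 3/4 = 1
!(x_2 -> !x_1) = !1 = 0
x_2 <-> x_1 = 3/4 <-> 1/4 = 1/2
x_1 -> x_1 = 1/4 -> 1/4 = 1
(x_2 <-> x_1) <-> (x_1 -> x_1) = 1/2 <-> 1 = 1/2
!(x_2 -> !x_1) <-> ((x_2 <-> x_1) <-> (x_1 -> x_1)) = 0 <-> 1/2 = 1/2
((!!x_2 -> (x_1 <-> x_2)) <-> !(x_2 <-> x_1)) -> (!(x_2 -> !x_1) <-> ((x_2 <-> x_1) <-> (x_1 -> x_1))) = 3/4 -> 1/2 = 3/4
No assignment yields a value below 3/4, so this is the minimum.

3/4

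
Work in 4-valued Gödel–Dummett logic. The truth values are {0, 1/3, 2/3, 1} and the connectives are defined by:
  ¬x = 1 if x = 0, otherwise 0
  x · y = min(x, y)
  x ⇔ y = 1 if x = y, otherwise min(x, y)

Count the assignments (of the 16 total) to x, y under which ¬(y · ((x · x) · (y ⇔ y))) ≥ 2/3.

7

x = 0, y = 0 ↦ 1  ≥
x = 0, y = 1/3 ↦ 1  ≥
x = 0, y = 2/3 ↦ 1  ≥
x = 0, y = 1 ↦ 1  ≥
x = 1/3, y = 0 ↦ 1  ≥
x = 1/3, y = 1/3 ↦ 0  <
x = 1/3, y = 2/3 ↦ 0  <
x = 1/3, y = 1 ↦ 0  <
x = 2/3, y = 0 ↦ 1  ≥
x = 2/3, y = 1/3 ↦ 0  <
x = 2/3, y = 2/3 ↦ 0  <
x = 2/3, y = 1 ↦ 0  <
x = 1, y = 0 ↦ 1  ≥
x = 1, y = 1/3 ↦ 0  <
x = 1, y = 2/3 ↦ 0  <
x = 1, y = 1 ↦ 0  <
So 7 of the 16 assignments meet the threshold.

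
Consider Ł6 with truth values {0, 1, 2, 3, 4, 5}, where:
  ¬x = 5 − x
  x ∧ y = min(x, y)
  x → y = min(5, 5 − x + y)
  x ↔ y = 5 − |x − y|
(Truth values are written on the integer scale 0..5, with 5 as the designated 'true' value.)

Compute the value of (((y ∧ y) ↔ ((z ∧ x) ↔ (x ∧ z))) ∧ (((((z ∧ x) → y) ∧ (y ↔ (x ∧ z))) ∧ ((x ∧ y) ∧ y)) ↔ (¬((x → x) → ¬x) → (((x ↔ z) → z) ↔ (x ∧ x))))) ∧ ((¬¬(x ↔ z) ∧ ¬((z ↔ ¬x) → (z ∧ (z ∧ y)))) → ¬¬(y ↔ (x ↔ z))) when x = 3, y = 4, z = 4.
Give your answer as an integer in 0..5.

3

y ∧ y = 4 ∧ 4 = 4
z ∧ x = 4 ∧ 3 = 3
x ∧ z = 3 ∧ 4 = 3
(z ∧ x) ↔ (x ∧ z) = 3 ↔ 3 = 5
(y ∧ y) ↔ ((z ∧ x) ↔ (x ∧ z)) = 4 ↔ 5 = 4
z ∧ x = 4 ∧ 3 = 3
(z ∧ x) → y = 3 → 4 = 5
x ∧ z = 3 ∧ 4 = 3
y ↔ (x ∧ z) = 4 ↔ 3 = 4
((z ∧ x) → y) ∧ (y ↔ (x ∧ z)) = 5 ∧ 4 = 4
x ∧ y = 3 ∧ 4 = 3
(x ∧ y) ∧ y = 3 ∧ 4 = 3
(((z ∧ x) → y) ∧ (y ↔ (x ∧ z))) ∧ ((x ∧ y) ∧ y) = 4 ∧ 3 = 3
x → x = 3 → 3 = 5
¬x = ¬3 = 2
(x → x) → ¬x = 5 → 2 = 2
¬((x → x) → ¬x) = ¬2 = 3
x ↔ z = 3 ↔ 4 = 4
(x ↔ z) → z = 4 → 4 = 5
x ∧ x = 3 ∧ 3 = 3
((x ↔ z) → z) ↔ (x ∧ x) = 5 ↔ 3 = 3
¬((x → x) → ¬x) → (((x ↔ z) → z) ↔ (x ∧ x)) = 3 → 3 = 5
((((z ∧ x) → y) ∧ (y ↔ (x ∧ z))) ∧ ((x ∧ y) ∧ y)) ↔ (¬((x → x) → ¬x) → (((x ↔ z) → z) ↔ (x ∧ x))) = 3 ↔ 5 = 3
((y ∧ y) ↔ ((z ∧ x) ↔ (x ∧ z))) ∧ (((((z ∧ x) → y) ∧ (y ↔ (x ∧ z))) ∧ ((x ∧ y) ∧ y)) ↔ (¬((x → x) → ¬x) → (((x ↔ z) → z) ↔ (x ∧ x)))) = 4 ∧ 3 = 3
x ↔ z = 3 ↔ 4 = 4
¬(x ↔ z) = ¬4 = 1
¬¬(x ↔ z) = ¬1 = 4
¬x = ¬3 = 2
z ↔ ¬x = 4 ↔ 2 = 3
z ∧ y = 4 ∧ 4 = 4
z ∧ (z ∧ y) = 4 ∧ 4 = 4
(z ↔ ¬x) → (z ∧ (z ∧ y)) = 3 → 4 = 5
¬((z ↔ ¬x) → (z ∧ (z ∧ y))) = ¬5 = 0
¬¬(x ↔ z) ∧ ¬((z ↔ ¬x) → (z ∧ (z ∧ y))) = 4 ∧ 0 = 0
x ↔ z = 3 ↔ 4 = 4
y ↔ (x ↔ z) = 4 ↔ 4 = 5
¬(y ↔ (x ↔ z)) = ¬5 = 0
¬¬(y ↔ (x ↔ z)) = ¬0 = 5
(¬¬(x ↔ z) ∧ ¬((z ↔ ¬x) → (z ∧ (z ∧ y)))) → ¬¬(y ↔ (x ↔ z)) = 0 → 5 = 5
(((y ∧ y) ↔ ((z ∧ x) ↔ (x ∧ z))) ∧ (((((z ∧ x) → y) ∧ (y ↔ (x ∧ z))) ∧ ((x ∧ y) ∧ y)) ↔ (¬((x → x) → ¬x) → (((x ↔ z) → z) ↔ (x ∧ x))))) ∧ ((¬¬(x ↔ z) ∧ ¬((z ↔ ¬x) → (z ∧ (z ∧ y)))) → ¬¬(y ↔ (x ↔ z))) = 3 ∧ 5 = 3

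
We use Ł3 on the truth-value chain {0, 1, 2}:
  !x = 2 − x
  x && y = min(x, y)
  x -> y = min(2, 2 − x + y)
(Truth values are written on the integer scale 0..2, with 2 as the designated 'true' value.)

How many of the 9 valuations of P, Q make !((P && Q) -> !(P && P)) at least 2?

P = 0, Q = 0 ↦ 0  <
P = 0, Q = 1 ↦ 0  <
P = 0, Q = 2 ↦ 0  <
P = 1, Q = 0 ↦ 0  <
P = 1, Q = 1 ↦ 0  <
P = 1, Q = 2 ↦ 0  <
P = 2, Q = 0 ↦ 0  <
P = 2, Q = 1 ↦ 1  <
P = 2, Q = 2 ↦ 2  ≥
So 1 of the 9 assignments meets the threshold.

1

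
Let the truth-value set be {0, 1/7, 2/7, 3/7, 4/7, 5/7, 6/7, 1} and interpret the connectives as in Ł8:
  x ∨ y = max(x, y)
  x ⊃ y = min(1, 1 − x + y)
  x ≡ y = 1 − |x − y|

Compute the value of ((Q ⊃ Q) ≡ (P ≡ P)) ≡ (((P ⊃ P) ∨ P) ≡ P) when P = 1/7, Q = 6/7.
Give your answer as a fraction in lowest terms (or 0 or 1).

1/7

Q ⊃ Q = 6/7 ⊃ 6/7 = 1
P ≡ P = 1/7 ≡ 1/7 = 1
(Q ⊃ Q) ≡ (P ≡ P) = 1 ≡ 1 = 1
P ⊃ P = 1/7 ⊃ 1/7 = 1
(P ⊃ P) ∨ P = 1 ∨ 1/7 = 1
((P ⊃ P) ∨ P) ≡ P = 1 ≡ 1/7 = 1/7
((Q ⊃ Q) ≡ (P ≡ P)) ≡ (((P ⊃ P) ∨ P) ≡ P) = 1 ≡ 1/7 = 1/7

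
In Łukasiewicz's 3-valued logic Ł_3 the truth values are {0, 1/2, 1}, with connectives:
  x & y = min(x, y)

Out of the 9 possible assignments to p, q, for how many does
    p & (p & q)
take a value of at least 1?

1

p = 0, q = 0 ↦ 0  <
p = 0, q = 1/2 ↦ 0  <
p = 0, q = 1 ↦ 0  <
p = 1/2, q = 0 ↦ 0  <
p = 1/2, q = 1/2 ↦ 1/2  <
p = 1/2, q = 1 ↦ 1/2  <
p = 1, q = 0 ↦ 0  <
p = 1, q = 1/2 ↦ 1/2  <
p = 1, q = 1 ↦ 1  ≥
So 1 of the 9 assignments meets the threshold.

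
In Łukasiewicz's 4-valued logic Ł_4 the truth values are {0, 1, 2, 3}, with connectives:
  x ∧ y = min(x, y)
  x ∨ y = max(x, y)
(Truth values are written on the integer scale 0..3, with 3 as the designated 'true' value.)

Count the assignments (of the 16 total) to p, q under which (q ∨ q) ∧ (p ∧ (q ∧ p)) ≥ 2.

p = 0, q = 0 ↦ 0  <
p = 0, q = 1 ↦ 0  <
p = 0, q = 2 ↦ 0  <
p = 0, q = 3 ↦ 0  <
p = 1, q = 0 ↦ 0  <
p = 1, q = 1 ↦ 1  <
p = 1, q = 2 ↦ 1  <
p = 1, q = 3 ↦ 1  <
p = 2, q = 0 ↦ 0  <
p = 2, q = 1 ↦ 1  <
p = 2, q = 2 ↦ 2  ≥
p = 2, q = 3 ↦ 2  ≥
p = 3, q = 0 ↦ 0  <
p = 3, q = 1 ↦ 1  <
p = 3, q = 2 ↦ 2  ≥
p = 3, q = 3 ↦ 3  ≥
So 4 of the 16 assignments meet the threshold.

4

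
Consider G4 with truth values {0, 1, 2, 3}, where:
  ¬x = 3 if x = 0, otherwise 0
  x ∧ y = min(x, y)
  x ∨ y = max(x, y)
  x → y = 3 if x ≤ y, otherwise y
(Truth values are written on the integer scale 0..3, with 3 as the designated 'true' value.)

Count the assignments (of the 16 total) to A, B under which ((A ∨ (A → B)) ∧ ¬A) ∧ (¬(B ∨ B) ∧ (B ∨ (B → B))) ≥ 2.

1

A = 0, B = 0 ↦ 3  ≥
A = 0, B = 1 ↦ 0  <
A = 0, B = 2 ↦ 0  <
A = 0, B = 3 ↦ 0  <
A = 1, B = 0 ↦ 0  <
A = 1, B = 1 ↦ 0  <
A = 1, B = 2 ↦ 0  <
A = 1, B = 3 ↦ 0  <
A = 2, B = 0 ↦ 0  <
A = 2, B = 1 ↦ 0  <
A = 2, B = 2 ↦ 0  <
A = 2, B = 3 ↦ 0  <
A = 3, B = 0 ↦ 0  <
A = 3, B = 1 ↦ 0  <
A = 3, B = 2 ↦ 0  <
A = 3, B = 3 ↦ 0  <
So 1 of the 16 assignments meets the threshold.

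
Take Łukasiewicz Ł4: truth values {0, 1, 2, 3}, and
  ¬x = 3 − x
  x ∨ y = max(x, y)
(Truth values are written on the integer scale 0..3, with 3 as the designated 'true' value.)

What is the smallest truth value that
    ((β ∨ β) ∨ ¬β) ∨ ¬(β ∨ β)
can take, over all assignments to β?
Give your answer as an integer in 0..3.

Take β = 1:
β ∨ β = 1 ∨ 1 = 1
¬β = ¬1 = 2
(β ∨ β) ∨ ¬β = 1 ∨ 2 = 2
β ∨ β = 1 ∨ 1 = 1
¬(β ∨ β) = ¬1 = 2
((β ∨ β) ∨ ¬β) ∨ ¬(β ∨ β) = 2 ∨ 2 = 2
No assignment yields a value below 2, so this is the minimum.

2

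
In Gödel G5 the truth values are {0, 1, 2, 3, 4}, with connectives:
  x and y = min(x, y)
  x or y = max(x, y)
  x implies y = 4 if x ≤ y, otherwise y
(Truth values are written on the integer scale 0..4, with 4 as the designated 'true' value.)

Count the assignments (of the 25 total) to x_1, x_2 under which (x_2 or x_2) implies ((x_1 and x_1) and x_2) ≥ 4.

value 4: 15 assignments (counts)
value 3: 1 assignment
value 2: 2 assignments
value 1: 3 assignments
value 0: 4 assignments
So 15 of the 25 assignments meet the threshold.

15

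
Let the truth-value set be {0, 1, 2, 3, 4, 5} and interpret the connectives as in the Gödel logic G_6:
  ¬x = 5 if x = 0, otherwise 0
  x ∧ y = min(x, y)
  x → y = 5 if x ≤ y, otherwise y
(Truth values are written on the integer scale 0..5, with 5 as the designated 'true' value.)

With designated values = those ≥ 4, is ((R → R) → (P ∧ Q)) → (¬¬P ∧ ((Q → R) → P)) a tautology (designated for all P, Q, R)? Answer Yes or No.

At P = 1, Q = 5, R = 1, for instance:
R → R = 1 → 1 = 5
P ∧ Q = 1 ∧ 5 = 1
(R → R) → (P ∧ Q) = 5 → 1 = 1
¬P = ¬1 = 0
¬¬P = ¬0 = 5
Q → R = 5 → 1 = 1
(Q → R) → P = 1 → 1 = 5
¬¬P ∧ ((Q → R) → P) = 5 ∧ 5 = 5
((R → R) → (P ∧ Q)) → (¬¬P ∧ ((Q → R) → P)) = 1 → 5 = 5
and checking the remaining 215 assignments likewise gives ≥ 4 in every case.

Yes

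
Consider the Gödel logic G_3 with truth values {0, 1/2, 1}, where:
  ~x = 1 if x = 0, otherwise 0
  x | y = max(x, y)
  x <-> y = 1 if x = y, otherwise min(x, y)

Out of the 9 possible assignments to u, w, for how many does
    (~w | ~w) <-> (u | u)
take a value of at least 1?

u = 0, w = 0 ↦ 0  <
u = 0, w = 1/2 ↦ 1  ≥
u = 0, w = 1 ↦ 1  ≥
u = 1/2, w = 0 ↦ 1/2  <
u = 1/2, w = 1/2 ↦ 0  <
u = 1/2, w = 1 ↦ 0  <
u = 1, w = 0 ↦ 1  ≥
u = 1, w = 1/2 ↦ 0  <
u = 1, w = 1 ↦ 0  <
So 3 of the 9 assignments meet the threshold.

3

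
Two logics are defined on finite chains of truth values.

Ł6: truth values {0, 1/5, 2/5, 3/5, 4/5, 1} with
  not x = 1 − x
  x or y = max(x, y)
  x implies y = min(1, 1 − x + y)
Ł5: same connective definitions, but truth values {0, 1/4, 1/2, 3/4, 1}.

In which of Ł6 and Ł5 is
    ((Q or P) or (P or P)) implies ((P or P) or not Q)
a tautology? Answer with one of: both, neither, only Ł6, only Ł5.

neither

In Ł6: at P = 0, Q = 3/5 the value is 4/5 — not a tautology.
In Ł5: at P = 0, Q = 3/4 the value is 1/2 — not a tautology.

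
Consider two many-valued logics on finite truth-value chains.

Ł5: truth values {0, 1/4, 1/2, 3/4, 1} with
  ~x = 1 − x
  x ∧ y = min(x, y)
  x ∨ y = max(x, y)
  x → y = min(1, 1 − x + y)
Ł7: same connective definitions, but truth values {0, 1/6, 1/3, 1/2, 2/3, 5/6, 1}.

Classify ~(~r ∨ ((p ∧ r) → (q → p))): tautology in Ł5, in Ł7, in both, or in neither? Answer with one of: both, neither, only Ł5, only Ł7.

In Ł5: at p = 0, q = 0, r = 0 the value is 0 — not a tautology.
In Ł7: at p = 0, q = 0, r = 0 the value is 0 — not a tautology.

neither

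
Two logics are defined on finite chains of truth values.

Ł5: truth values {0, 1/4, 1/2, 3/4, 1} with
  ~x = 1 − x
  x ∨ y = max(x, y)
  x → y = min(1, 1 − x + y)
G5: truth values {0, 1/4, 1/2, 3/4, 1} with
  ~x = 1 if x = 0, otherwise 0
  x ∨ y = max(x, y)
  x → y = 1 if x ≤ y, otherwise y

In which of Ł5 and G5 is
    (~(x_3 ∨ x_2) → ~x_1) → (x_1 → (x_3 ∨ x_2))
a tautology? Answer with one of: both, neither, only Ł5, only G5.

only Ł5

In Ł5: every assignment gives 1 — tautology.
In G5: at x_1 = 1/2, x_2 = 0, x_3 = 1/4 the value is 1/4 — not a tautology.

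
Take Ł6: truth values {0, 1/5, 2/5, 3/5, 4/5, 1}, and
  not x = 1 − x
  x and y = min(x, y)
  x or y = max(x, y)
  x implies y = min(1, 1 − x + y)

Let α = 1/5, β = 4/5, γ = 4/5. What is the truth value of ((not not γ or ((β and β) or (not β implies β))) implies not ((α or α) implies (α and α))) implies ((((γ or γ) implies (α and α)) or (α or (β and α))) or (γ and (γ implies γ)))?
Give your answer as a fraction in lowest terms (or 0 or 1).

not γ = not 4/5 = 1/5
not not γ = not 1/5 = 4/5
β and β = 4/5 and 4/5 = 4/5
not β = not 4/5 = 1/5
not β implies β = 1/5 implies 4/5 = 1
(β and β) or (not β implies β) = 4/5 or 1 = 1
not not γ or ((β and β) or (not β implies β)) = 4/5 or 1 = 1
α or α = 1/5 or 1/5 = 1/5
α and α = 1/5 and 1/5 = 1/5
(α or α) implies (α and α) = 1/5 implies 1/5 = 1
not ((α or α) implies (α and α)) = not 1 = 0
(not not γ or ((β and β) or (not β implies β))) implies not ((α or α) implies (α and α)) = 1 implies 0 = 0
γ or γ = 4/5 or 4/5 = 4/5
α and α = 1/5 and 1/5 = 1/5
(γ or γ) implies (α and α) = 4/5 implies 1/5 = 2/5
β and α = 4/5 and 1/5 = 1/5
α or (β and α) = 1/5 or 1/5 = 1/5
((γ or γ) implies (α and α)) or (α or (β and α)) = 2/5 or 1/5 = 2/5
γ implies γ = 4/5 implies 4/5 = 1
γ and (γ implies γ) = 4/5 and 1 = 4/5
(((γ or γ) implies (α and α)) or (α or (β and α))) or (γ and (γ implies γ)) = 2/5 or 4/5 = 4/5
((not not γ or ((β and β) or (not β implies β))) implies not ((α or α) implies (α and α))) implies ((((γ or γ) implies (α and α)) or (α or (β and α))) or (γ and (γ implies γ))) = 0 implies 4/5 = 1

1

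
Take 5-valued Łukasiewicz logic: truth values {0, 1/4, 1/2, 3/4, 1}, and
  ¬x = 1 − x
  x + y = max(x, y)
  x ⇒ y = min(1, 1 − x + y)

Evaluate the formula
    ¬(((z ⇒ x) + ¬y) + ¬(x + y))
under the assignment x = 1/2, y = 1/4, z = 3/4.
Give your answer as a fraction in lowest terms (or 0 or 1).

z ⇒ x = 3/4 ⇒ 1/2 = 3/4
¬y = ¬1/4 = 3/4
(z ⇒ x) + ¬y = 3/4 + 3/4 = 3/4
x + y = 1/2 + 1/4 = 1/2
¬(x + y) = ¬1/2 = 1/2
((z ⇒ x) + ¬y) + ¬(x + y) = 3/4 + 1/2 = 3/4
¬(((z ⇒ x) + ¬y) + ¬(x + y)) = ¬3/4 = 1/4

1/4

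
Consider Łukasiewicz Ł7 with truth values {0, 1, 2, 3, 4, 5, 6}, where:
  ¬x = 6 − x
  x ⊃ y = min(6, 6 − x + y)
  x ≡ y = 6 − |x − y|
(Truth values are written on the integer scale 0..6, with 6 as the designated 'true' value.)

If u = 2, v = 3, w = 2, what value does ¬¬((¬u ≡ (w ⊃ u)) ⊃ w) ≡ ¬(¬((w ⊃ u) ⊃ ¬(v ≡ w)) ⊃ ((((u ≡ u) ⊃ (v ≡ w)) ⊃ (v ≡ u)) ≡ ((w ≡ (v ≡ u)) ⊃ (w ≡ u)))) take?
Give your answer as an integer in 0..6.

¬u = ¬2 = 4
w ⊃ u = 2 ⊃ 2 = 6
¬u ≡ (w ⊃ u) = 4 ≡ 6 = 4
(¬u ≡ (w ⊃ u)) ⊃ w = 4 ⊃ 2 = 4
¬((¬u ≡ (w ⊃ u)) ⊃ w) = ¬4 = 2
¬¬((¬u ≡ (w ⊃ u)) ⊃ w) = ¬2 = 4
w ⊃ u = 2 ⊃ 2 = 6
v ≡ w = 3 ≡ 2 = 5
¬(v ≡ w) = ¬5 = 1
(w ⊃ u) ⊃ ¬(v ≡ w) = 6 ⊃ 1 = 1
¬((w ⊃ u) ⊃ ¬(v ≡ w)) = ¬1 = 5
u ≡ u = 2 ≡ 2 = 6
v ≡ w = 3 ≡ 2 = 5
(u ≡ u) ⊃ (v ≡ w) = 6 ⊃ 5 = 5
v ≡ u = 3 ≡ 2 = 5
((u ≡ u) ⊃ (v ≡ w)) ⊃ (v ≡ u) = 5 ⊃ 5 = 6
v ≡ u = 3 ≡ 2 = 5
w ≡ (v ≡ u) = 2 ≡ 5 = 3
w ≡ u = 2 ≡ 2 = 6
(w ≡ (v ≡ u)) ⊃ (w ≡ u) = 3 ⊃ 6 = 6
(((u ≡ u) ⊃ (v ≡ w)) ⊃ (v ≡ u)) ≡ ((w ≡ (v ≡ u)) ⊃ (w ≡ u)) = 6 ≡ 6 = 6
¬((w ⊃ u) ⊃ ¬(v ≡ w)) ⊃ ((((u ≡ u) ⊃ (v ≡ w)) ⊃ (v ≡ u)) ≡ ((w ≡ (v ≡ u)) ⊃ (w ≡ u))) = 5 ⊃ 6 = 6
¬(¬((w ⊃ u) ⊃ ¬(v ≡ w)) ⊃ ((((u ≡ u) ⊃ (v ≡ w)) ⊃ (v ≡ u)) ≡ ((w ≡ (v ≡ u)) ⊃ (w ≡ u)))) = ¬6 = 0
¬¬((¬u ≡ (w ⊃ u)) ⊃ w) ≡ ¬(¬((w ⊃ u) ⊃ ¬(v ≡ w)) ⊃ ((((u ≡ u) ⊃ (v ≡ w)) ⊃ (v ≡ u)) ≡ ((w ≡ (v ≡ u)) ⊃ (w ≡ u)))) = 4 ≡ 0 = 2

2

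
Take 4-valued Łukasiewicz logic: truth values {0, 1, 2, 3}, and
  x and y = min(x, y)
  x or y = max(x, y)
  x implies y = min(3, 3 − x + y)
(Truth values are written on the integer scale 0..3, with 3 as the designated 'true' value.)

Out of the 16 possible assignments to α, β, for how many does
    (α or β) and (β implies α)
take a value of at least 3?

α = 0, β = 0 ↦ 0  <
α = 0, β = 1 ↦ 1  <
α = 0, β = 2 ↦ 1  <
α = 0, β = 3 ↦ 0  <
α = 1, β = 0 ↦ 1  <
α = 1, β = 1 ↦ 1  <
α = 1, β = 2 ↦ 2  <
α = 1, β = 3 ↦ 1  <
α = 2, β = 0 ↦ 2  <
α = 2, β = 1 ↦ 2  <
α = 2, β = 2 ↦ 2  <
α = 2, β = 3 ↦ 2  <
α = 3, β = 0 ↦ 3  ≥
α = 3, β = 1 ↦ 3  ≥
α = 3, β = 2 ↦ 3  ≥
α = 3, β = 3 ↦ 3  ≥
So 4 of the 16 assignments meet the threshold.

4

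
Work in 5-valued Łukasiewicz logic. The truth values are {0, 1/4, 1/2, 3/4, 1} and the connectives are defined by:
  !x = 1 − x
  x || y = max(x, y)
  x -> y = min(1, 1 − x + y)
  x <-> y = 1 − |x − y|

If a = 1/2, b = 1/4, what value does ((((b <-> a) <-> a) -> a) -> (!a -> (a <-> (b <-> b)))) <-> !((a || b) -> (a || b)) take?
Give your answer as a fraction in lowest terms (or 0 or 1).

b <-> a = 1/4 <-> 1/2 = 3/4
(b <-> a) <-> a = 3/4 <-> 1/2 = 3/4
((b <-> a) <-> a) -> a = 3/4 -> 1/2 = 3/4
!a = !1/2 = 1/2
b <-> b = 1/4 <-> 1/4 = 1
a <-> (b <-> b) = 1/2 <-> 1 = 1/2
!a -> (a <-> (b <-> b)) = 1/2 -> 1/2 = 1
(((b <-> a) <-> a) -> a) -> (!a -> (a <-> (b <-> b))) = 3/4 -> 1 = 1
a || b = 1/2 || 1/4 = 1/2
a || b = 1/2 || 1/4 = 1/2
(a || b) -> (a || b) = 1/2 -> 1/2 = 1
!((a || b) -> (a || b)) = !1 = 0
((((b <-> a) <-> a) -> a) -> (!a -> (a <-> (b <-> b)))) <-> !((a || b) -> (a || b)) = 1 <-> 0 = 0

0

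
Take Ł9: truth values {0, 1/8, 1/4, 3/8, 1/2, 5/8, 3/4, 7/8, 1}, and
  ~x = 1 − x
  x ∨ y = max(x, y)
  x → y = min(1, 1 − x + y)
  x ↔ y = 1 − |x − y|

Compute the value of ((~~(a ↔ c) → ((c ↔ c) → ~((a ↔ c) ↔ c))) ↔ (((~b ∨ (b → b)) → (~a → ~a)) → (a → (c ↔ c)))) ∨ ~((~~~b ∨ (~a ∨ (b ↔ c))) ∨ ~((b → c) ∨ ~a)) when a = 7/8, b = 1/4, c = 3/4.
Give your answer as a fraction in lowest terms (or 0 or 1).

a ↔ c = 7/8 ↔ 3/4 = 7/8
~(a ↔ c) = ~7/8 = 1/8
~~(a ↔ c) = ~1/8 = 7/8
c ↔ c = 3/4 ↔ 3/4 = 1
a ↔ c = 7/8 ↔ 3/4 = 7/8
(a ↔ c) ↔ c = 7/8 ↔ 3/4 = 7/8
~((a ↔ c) ↔ c) = ~7/8 = 1/8
(c ↔ c) → ~((a ↔ c) ↔ c) = 1 → 1/8 = 1/8
~~(a ↔ c) → ((c ↔ c) → ~((a ↔ c) ↔ c)) = 7/8 → 1/8 = 1/4
~b = ~1/4 = 3/4
b → b = 1/4 → 1/4 = 1
~b ∨ (b → b) = 3/4 ∨ 1 = 1
~a = ~7/8 = 1/8
~a = ~7/8 = 1/8
~a → ~a = 1/8 → 1/8 = 1
(~b ∨ (b → b)) → (~a → ~a) = 1 → 1 = 1
c ↔ c = 3/4 ↔ 3/4 = 1
a → (c ↔ c) = 7/8 → 1 = 1
((~b ∨ (b → b)) → (~a → ~a)) → (a → (c ↔ c)) = 1 → 1 = 1
(~~(a ↔ c) → ((c ↔ c) → ~((a ↔ c) ↔ c))) ↔ (((~b ∨ (b → b)) → (~a → ~a)) → (a → (c ↔ c))) = 1/4 ↔ 1 = 1/4
~b = ~1/4 = 3/4
~~b = ~3/4 = 1/4
~~~b = ~1/4 = 3/4
~a = ~7/8 = 1/8
b ↔ c = 1/4 ↔ 3/4 = 1/2
~a ∨ (b ↔ c) = 1/8 ∨ 1/2 = 1/2
~~~b ∨ (~a ∨ (b ↔ c)) = 3/4 ∨ 1/2 = 3/4
b → c = 1/4 → 3/4 = 1
~a = ~7/8 = 1/8
(b → c) ∨ ~a = 1 ∨ 1/8 = 1
~((b → c) ∨ ~a) = ~1 = 0
(~~~b ∨ (~a ∨ (b ↔ c))) ∨ ~((b → c) ∨ ~a) = 3/4 ∨ 0 = 3/4
~((~~~b ∨ (~a ∨ (b ↔ c))) ∨ ~((b → c) ∨ ~a)) = ~3/4 = 1/4
((~~(a ↔ c) → ((c ↔ c) → ~((a ↔ c) ↔ c))) ↔ (((~b ∨ (b → b)) → (~a → ~a)) → (a → (c ↔ c)))) ∨ ~((~~~b ∨ (~a ∨ (b ↔ c))) ∨ ~((b → c) ∨ ~a)) = 1/4 ∨ 1/4 = 1/4

1/4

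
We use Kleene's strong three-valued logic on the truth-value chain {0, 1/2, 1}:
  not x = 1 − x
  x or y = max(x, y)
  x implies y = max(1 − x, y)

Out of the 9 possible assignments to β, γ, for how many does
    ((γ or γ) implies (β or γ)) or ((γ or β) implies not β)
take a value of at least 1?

8

β = 0, γ = 0 ↦ 1  ≥
β = 0, γ = 1/2 ↦ 1  ≥
β = 0, γ = 1 ↦ 1  ≥
β = 1/2, γ = 0 ↦ 1  ≥
β = 1/2, γ = 1/2 ↦ 1/2  <
β = 1/2, γ = 1 ↦ 1  ≥
β = 1, γ = 0 ↦ 1  ≥
β = 1, γ = 1/2 ↦ 1  ≥
β = 1, γ = 1 ↦ 1  ≥
So 8 of the 9 assignments meet the threshold.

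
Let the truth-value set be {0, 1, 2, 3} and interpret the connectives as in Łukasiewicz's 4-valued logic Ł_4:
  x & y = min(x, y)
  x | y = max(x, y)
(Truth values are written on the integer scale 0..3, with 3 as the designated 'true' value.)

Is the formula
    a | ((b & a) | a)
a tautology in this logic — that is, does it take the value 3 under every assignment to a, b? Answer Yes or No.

Counterexample: take a = 0, b = 0.
b & a = 0 & 0 = 0
(b & a) | a = 0 | 0 = 0
a | ((b & a) | a) = 0 | 0 = 0
This gives 0 ≠ 3.

No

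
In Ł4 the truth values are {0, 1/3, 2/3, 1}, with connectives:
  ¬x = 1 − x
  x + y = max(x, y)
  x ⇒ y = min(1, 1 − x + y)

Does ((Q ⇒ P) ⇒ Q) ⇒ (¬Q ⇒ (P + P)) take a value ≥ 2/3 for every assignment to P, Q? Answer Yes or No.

Yes

P = 0, Q = 0 ↦ 1
P = 0, Q = 1/3 ↦ 2/3
P = 0, Q = 2/3 ↦ 2/3
P = 0, Q = 1 ↦ 1
P = 1/3, Q = 0 ↦ 1
P = 1/3, Q = 1/3 ↦ 1
P = 1/3, Q = 2/3 ↦ 1
P = 1/3, Q = 1 ↦ 1
P = 2/3, Q = 0 ↦ 1
P = 2/3, Q = 1/3 ↦ 1
P = 2/3, Q = 2/3 ↦ 1
P = 2/3, Q = 1 ↦ 1
P = 1, Q = 0 ↦ 1
P = 1, Q = 1/3 ↦ 1
P = 1, Q = 2/3 ↦ 1
P = 1, Q = 1 ↦ 1
Every assignment gives a value ≥ 2/3.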